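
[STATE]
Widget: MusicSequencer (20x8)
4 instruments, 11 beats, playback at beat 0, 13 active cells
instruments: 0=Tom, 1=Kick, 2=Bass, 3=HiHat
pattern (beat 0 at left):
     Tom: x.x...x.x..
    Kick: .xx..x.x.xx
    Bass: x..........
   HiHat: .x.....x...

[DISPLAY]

      ▼1234567890   
   Tom█·█···█·█··   
  Kick·██··█·█·██   
  Bass█··········   
 HiHat·█·····█···   
                    
                    
                    


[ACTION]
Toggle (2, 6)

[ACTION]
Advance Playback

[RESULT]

      0▼234567890   
   Tom█·█···█·█··   
  Kick·██··█·█·██   
  Bass█·····█····   
 HiHat·█·····█···   
                    
                    
                    


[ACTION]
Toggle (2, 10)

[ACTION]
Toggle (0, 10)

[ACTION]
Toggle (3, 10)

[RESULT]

      0▼234567890   
   Tom█·█···█·█·█   
  Kick·██··█·█·██   
  Bass█·····█···█   
 HiHat·█·····█··█   
                    
                    
                    


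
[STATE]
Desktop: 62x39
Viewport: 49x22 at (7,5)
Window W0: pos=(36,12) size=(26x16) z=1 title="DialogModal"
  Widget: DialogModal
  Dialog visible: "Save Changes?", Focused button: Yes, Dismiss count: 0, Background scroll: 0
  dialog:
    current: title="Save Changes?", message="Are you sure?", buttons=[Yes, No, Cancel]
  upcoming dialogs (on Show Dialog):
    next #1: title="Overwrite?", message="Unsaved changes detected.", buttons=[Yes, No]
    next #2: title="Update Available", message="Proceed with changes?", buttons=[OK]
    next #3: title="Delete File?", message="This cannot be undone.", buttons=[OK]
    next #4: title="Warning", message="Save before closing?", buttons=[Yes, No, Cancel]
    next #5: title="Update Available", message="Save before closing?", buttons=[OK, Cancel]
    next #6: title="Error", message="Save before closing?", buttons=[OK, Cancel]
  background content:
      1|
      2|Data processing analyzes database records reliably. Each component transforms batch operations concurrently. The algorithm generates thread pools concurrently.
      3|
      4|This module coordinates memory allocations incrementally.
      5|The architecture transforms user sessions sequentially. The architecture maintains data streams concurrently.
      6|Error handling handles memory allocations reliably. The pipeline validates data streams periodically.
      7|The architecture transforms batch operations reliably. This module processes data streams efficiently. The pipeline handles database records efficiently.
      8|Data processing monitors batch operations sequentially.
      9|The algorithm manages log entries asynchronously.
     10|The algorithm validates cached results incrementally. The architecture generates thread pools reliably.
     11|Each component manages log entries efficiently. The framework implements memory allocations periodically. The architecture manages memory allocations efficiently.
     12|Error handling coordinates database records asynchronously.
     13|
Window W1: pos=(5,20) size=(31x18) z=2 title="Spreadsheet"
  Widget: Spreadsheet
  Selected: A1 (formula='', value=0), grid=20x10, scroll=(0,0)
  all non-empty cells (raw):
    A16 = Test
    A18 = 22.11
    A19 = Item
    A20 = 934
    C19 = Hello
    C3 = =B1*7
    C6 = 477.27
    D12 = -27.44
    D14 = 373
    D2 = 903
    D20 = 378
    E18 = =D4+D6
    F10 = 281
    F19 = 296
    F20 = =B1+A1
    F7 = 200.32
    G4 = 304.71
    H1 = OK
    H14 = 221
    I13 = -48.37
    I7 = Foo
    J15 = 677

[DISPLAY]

                                                 
                                                 
                                                 
                                                 
                                                 
                                                 
                                                 
                             ┏━━━━━━━━━━━━━━━━━━━
                             ┃ DialogModal       
                             ┠───────────────────
                             ┃                   
                             ┃Data processing ana
                             ┃                   
                             ┃Th┌────────────────
                             ┃Th│  Save Changes? 
━━━━━━━━━━━━━━━━━━━━━━━━━━━━┓┃Er│  Are you sure? 
Spreadsheet                 ┃┃Th│[Yes]  No   Canc
────────────────────────────┨┃Da└────────────────
1:                          ┃┃The algorithm manag
      A       B       C     ┃┃The algorithm valid
----------------------------┃┃Each component mana
 1      [0]       0       0 ┃┃Error handling coor


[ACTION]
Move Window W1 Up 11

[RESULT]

                                                 
                                                 
                                                 
                                                 
━━━━━━━━━━━━━━━━━━━━━━━━━━━━┓                    
Spreadsheet                 ┃                    
────────────────────────────┨                    
1:                          ┃┏━━━━━━━━━━━━━━━━━━━
      A       B       C     ┃┃ DialogModal       
----------------------------┃┠───────────────────
 1      [0]       0       0 ┃┃                   
 2        0       0       0 ┃┃Data processing ana
 3        0       0       0 ┃┃                   
 4        0       0       0 ┃┃Th┌────────────────
 5        0       0       0 ┃┃Th│  Save Changes? 
 6        0       0  477.27 ┃┃Er│  Are you sure? 
 7        0       0       0 ┃┃Th│[Yes]  No   Canc
 8        0       0       0 ┃┃Da└────────────────
 9        0       0       0 ┃┃The algorithm manag
10        0       0       0 ┃┃The algorithm valid
11        0       0       0 ┃┃Each component mana
━━━━━━━━━━━━━━━━━━━━━━━━━━━━┛┃Error handling coor


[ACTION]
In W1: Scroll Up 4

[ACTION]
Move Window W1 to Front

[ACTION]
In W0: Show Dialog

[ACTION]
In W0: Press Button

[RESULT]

                                                 
                                                 
                                                 
                                                 
━━━━━━━━━━━━━━━━━━━━━━━━━━━━┓                    
Spreadsheet                 ┃                    
────────────────────────────┨                    
1:                          ┃┏━━━━━━━━━━━━━━━━━━━
      A       B       C     ┃┃ DialogModal       
----------------------------┃┠───────────────────
 1      [0]       0       0 ┃┃                   
 2        0       0       0 ┃┃Data processing ana
 3        0       0       0 ┃┃                   
 4        0       0       0 ┃┃This module coordin
 5        0       0       0 ┃┃The architecture tr
 6        0       0  477.27 ┃┃Error handling hand
 7        0       0       0 ┃┃The architecture tr
 8        0       0       0 ┃┃Data processing mon
 9        0       0       0 ┃┃The algorithm manag
10        0       0       0 ┃┃The algorithm valid
11        0       0       0 ┃┃Each component mana
━━━━━━━━━━━━━━━━━━━━━━━━━━━━┛┃Error handling coor


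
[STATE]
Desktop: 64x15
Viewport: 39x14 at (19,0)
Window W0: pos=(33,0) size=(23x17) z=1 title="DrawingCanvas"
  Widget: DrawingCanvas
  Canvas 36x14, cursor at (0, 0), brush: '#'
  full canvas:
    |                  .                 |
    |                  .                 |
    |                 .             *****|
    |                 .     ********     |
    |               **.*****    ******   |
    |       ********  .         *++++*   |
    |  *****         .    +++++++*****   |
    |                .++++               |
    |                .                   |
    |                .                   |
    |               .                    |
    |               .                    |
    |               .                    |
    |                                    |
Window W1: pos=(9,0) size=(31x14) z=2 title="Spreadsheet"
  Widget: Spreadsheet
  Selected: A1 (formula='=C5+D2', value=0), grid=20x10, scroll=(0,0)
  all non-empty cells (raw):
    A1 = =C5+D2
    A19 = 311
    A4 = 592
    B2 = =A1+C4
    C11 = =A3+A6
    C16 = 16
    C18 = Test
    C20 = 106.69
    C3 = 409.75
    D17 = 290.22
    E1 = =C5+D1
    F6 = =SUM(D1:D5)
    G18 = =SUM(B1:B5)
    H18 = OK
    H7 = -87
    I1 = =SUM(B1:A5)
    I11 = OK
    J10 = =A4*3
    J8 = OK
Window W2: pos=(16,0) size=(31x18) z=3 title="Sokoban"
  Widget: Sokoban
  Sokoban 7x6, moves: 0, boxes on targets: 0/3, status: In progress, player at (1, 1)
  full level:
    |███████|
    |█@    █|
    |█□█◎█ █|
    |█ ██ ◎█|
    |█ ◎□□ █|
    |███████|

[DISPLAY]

━━━━━━━━━━━━━━━━━━━━━━━━━━━┓━━━━━━━━┓  
okoban                     ┃s       ┃  
───────────────────────────┨────────┨  
█████                      ┃     .  ┃  
    █                      ┃     .  ┃  
█◎█ █                      ┃    .   ┃  
██ ◎█                      ┃    .   ┃  
◎□□ █                      ┃  **.***┃  
█████                      ┃**  .   ┃  
ves: 0  0/3                ┃   .    ┃  
                           ┃   .++++┃  
                           ┃   .    ┃  
                           ┃   .    ┃  
                           ┃  .     ┃  


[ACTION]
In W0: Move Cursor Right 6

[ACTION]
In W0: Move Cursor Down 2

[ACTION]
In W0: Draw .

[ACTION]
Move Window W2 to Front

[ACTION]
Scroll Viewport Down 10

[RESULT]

okoban                     ┃s       ┃  
───────────────────────────┨────────┨  
█████                      ┃     .  ┃  
    █                      ┃     .  ┃  
█◎█ █                      ┃    .   ┃  
██ ◎█                      ┃    .   ┃  
◎□□ █                      ┃  **.***┃  
█████                      ┃**  .   ┃  
ves: 0  0/3                ┃   .    ┃  
                           ┃   .++++┃  
                           ┃   .    ┃  
                           ┃   .    ┃  
                           ┃  .     ┃  
                           ┃  .     ┃  


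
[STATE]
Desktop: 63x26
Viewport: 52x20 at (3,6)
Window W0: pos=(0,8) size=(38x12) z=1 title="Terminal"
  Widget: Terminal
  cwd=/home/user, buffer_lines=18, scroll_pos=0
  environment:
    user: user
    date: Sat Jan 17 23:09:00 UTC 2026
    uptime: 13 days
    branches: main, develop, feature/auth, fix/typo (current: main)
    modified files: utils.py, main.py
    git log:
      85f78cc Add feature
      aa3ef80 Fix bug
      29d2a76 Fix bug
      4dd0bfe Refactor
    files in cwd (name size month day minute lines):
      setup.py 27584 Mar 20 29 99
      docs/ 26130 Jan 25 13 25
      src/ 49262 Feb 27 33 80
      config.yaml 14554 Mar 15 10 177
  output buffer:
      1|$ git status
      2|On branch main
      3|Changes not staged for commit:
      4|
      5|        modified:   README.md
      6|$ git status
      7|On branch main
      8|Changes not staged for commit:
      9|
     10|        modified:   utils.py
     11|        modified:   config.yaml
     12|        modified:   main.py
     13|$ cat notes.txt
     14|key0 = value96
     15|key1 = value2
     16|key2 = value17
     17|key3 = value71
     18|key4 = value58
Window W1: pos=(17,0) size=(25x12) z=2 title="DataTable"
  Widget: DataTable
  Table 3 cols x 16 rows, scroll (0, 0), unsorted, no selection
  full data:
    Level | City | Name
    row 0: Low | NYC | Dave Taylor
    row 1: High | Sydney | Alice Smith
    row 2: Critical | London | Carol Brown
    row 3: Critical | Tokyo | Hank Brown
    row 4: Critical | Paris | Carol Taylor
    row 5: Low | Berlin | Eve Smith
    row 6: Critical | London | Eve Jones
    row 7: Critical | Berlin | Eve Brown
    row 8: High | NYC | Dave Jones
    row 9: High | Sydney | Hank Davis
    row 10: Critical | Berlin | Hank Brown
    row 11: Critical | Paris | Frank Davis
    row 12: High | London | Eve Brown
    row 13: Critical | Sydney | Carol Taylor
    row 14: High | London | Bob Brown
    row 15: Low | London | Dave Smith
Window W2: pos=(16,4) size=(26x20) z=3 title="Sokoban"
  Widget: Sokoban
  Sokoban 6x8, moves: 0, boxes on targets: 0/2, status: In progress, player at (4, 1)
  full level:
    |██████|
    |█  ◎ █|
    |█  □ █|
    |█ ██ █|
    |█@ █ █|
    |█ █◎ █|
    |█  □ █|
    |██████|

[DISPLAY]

             ┠────────────────────────┨             
             ┃██████                  ┃             
━━━━━━━━━━━━━┃█  ◎ █                  ┃             
erminal      ┃█  □ █                  ┃             
─────────────┃█ ██ █                  ┃             
git status   ┃█@ █ █                  ┃             
 branch main ┃█ █◎ █                  ┃             
anges not sta┃█  □ █                  ┃             
             ┃██████                  ┃             
      modifie┃Moves: 0  0/2           ┃             
git status   ┃                        ┃             
 branch main ┃                        ┃             
anges not sta┃                        ┃             
━━━━━━━━━━━━━┃                        ┃             
             ┃                        ┃             
             ┃                        ┃             
             ┃                        ┃             
             ┗━━━━━━━━━━━━━━━━━━━━━━━━┛             
                                                    
                                                    


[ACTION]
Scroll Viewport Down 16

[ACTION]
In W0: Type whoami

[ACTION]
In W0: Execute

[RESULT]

             ┠────────────────────────┨             
             ┃██████                  ┃             
━━━━━━━━━━━━━┃█  ◎ █                  ┃             
erminal      ┃█  □ █                  ┃             
─────────────┃█ ██ █                  ┃             
y0 = value96 ┃█@ █ █                  ┃             
y1 = value2  ┃█ █◎ █                  ┃             
y2 = value17 ┃█  □ █                  ┃             
y3 = value71 ┃██████                  ┃             
y4 = value58 ┃Moves: 0  0/2           ┃             
whoami       ┃                        ┃             
er           ┃                        ┃             
█            ┃                        ┃             
━━━━━━━━━━━━━┃                        ┃             
             ┃                        ┃             
             ┃                        ┃             
             ┃                        ┃             
             ┗━━━━━━━━━━━━━━━━━━━━━━━━┛             
                                                    
                                                    


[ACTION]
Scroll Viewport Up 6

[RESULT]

              ┏━━━━━━━━━━━━━━━━━━━━━━━┓             
              ┃ DataTable             ┃             
              ┠───────────────────────┨             
              ┃Level   │City  │Name   ┃             
             ┏━━━━━━━━━━━━━━━━━━━━━━━━┓             
             ┃ Sokoban                ┃             
             ┠────────────────────────┨             
             ┃██████                  ┃             
━━━━━━━━━━━━━┃█  ◎ █                  ┃             
erminal      ┃█  □ █                  ┃             
─────────────┃█ ██ █                  ┃             
y0 = value96 ┃█@ █ █                  ┃             
y1 = value2  ┃█ █◎ █                  ┃             
y2 = value17 ┃█  □ █                  ┃             
y3 = value71 ┃██████                  ┃             
y4 = value58 ┃Moves: 0  0/2           ┃             
whoami       ┃                        ┃             
er           ┃                        ┃             
█            ┃                        ┃             
━━━━━━━━━━━━━┃                        ┃             


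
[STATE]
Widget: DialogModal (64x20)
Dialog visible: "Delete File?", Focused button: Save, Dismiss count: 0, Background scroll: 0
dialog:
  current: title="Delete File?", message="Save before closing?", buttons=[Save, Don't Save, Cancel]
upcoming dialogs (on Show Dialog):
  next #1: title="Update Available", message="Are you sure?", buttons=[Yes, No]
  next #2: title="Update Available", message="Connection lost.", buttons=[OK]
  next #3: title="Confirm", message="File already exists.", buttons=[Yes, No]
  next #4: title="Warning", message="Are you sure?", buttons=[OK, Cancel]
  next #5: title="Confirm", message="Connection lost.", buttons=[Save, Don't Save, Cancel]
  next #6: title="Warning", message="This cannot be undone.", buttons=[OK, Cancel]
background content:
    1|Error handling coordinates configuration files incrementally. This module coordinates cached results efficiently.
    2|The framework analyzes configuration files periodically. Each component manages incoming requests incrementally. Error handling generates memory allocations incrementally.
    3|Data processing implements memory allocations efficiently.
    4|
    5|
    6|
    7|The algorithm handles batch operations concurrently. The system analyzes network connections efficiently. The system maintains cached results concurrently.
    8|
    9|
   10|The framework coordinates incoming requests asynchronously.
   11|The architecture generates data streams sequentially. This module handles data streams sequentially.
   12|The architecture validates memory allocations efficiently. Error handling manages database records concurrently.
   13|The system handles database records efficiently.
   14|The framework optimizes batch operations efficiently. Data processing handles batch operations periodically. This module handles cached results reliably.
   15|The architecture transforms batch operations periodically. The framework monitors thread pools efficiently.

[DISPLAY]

Error handling coordinates configuration files incrementally. Th
The framework analyzes configuration files periodically. Each co
Data processing implements memory allocations efficiently.      
                                                                
                                                                
                                                                
The algorithm handles batch operations concurrently. The system 
                ┌──────────────────────────────┐                
                │         Delete File?         │                
The framework co│     Save before closing?     │chronously.     
The architecture│ [Save]  Don't Save   Cancel  │ally. This modul
The architecture└──────────────────────────────┘ficiently. Error
The system handles database records efficiently.                
The framework optimizes batch operations efficiently. Data proce
The architecture transforms batch operations periodically. The f
                                                                
                                                                
                                                                
                                                                
                                                                


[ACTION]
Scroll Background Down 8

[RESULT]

                                                                
The framework coordinates incoming requests asynchronously.     
The architecture generates data streams sequentially. This modul
The architecture validates memory allocations efficiently. Error
The system handles database records efficiently.                
The framework optimizes batch operations efficiently. Data proce
The architecture transforms batch operations periodically. The f
                ┌──────────────────────────────┐                
                │         Delete File?         │                
                │     Save before closing?     │                
                │ [Save]  Don't Save   Cancel  │                
                └──────────────────────────────┘                
                                                                
                                                                
                                                                
                                                                
                                                                
                                                                
                                                                
                                                                


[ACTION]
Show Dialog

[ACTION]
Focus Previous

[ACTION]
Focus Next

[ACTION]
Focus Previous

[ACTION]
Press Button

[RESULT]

                                                                
The framework coordinates incoming requests asynchronously.     
The architecture generates data streams sequentially. This modul
The architecture validates memory allocations efficiently. Error
The system handles database records efficiently.                
The framework optimizes batch operations efficiently. Data proce
The architecture transforms batch operations periodically. The f
                                                                
                                                                
                                                                
                                                                
                                                                
                                                                
                                                                
                                                                
                                                                
                                                                
                                                                
                                                                
                                                                


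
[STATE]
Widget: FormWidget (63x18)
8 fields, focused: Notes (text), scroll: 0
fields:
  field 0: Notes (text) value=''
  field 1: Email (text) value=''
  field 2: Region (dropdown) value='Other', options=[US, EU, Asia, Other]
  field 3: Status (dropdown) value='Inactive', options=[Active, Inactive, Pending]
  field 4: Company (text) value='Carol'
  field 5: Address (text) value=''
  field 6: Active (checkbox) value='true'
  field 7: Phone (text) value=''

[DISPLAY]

> Notes:      [                                               ]
  Email:      [                                               ]
  Region:     [Other                                         ▼]
  Status:     [Inactive                                      ▼]
  Company:    [Carol                                          ]
  Address:    [                                               ]
  Active:     [x]                                              
  Phone:      [                                               ]
                                                               
                                                               
                                                               
                                                               
                                                               
                                                               
                                                               
                                                               
                                                               
                                                               


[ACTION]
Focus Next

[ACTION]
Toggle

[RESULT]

  Notes:      [                                               ]
> Email:      [                                               ]
  Region:     [Other                                         ▼]
  Status:     [Inactive                                      ▼]
  Company:    [Carol                                          ]
  Address:    [                                               ]
  Active:     [x]                                              
  Phone:      [                                               ]
                                                               
                                                               
                                                               
                                                               
                                                               
                                                               
                                                               
                                                               
                                                               
                                                               


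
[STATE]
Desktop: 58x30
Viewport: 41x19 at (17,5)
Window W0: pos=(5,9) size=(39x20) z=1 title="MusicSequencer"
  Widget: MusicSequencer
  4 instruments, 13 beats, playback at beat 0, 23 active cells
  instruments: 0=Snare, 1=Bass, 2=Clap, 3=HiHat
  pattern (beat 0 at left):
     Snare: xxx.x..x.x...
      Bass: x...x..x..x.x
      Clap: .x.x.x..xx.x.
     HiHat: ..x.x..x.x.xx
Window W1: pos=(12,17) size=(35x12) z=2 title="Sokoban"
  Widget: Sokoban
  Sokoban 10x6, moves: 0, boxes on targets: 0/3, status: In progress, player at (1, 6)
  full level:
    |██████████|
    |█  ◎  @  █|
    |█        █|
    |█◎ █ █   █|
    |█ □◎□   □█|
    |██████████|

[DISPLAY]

                                         
                                         
                                         
                                         
━━━━━━━━━━━━━━━━━━━━━━━━━━┓              
ncer                      ┃              
──────────────────────────┨              
56789012                  ┃              
··█·█···                  ┃              
··█··█·█                  ┃              
█··██·█·                  ┃              
··█·█·██                  ┃              
━━━━━━━━━━━━━━━━━━━━━━━━━━━━━┓           
oban                         ┃           
─────────────────────────────┨           
██████                       ┃           
  @  █                       ┃           
     █                       ┃           
 █   █                       ┃           


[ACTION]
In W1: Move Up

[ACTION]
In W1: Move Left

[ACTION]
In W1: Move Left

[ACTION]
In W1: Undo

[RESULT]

                                         
                                         
                                         
                                         
━━━━━━━━━━━━━━━━━━━━━━━━━━┓              
ncer                      ┃              
──────────────────────────┨              
56789012                  ┃              
··█·█···                  ┃              
··█··█·█                  ┃              
█··██·█·                  ┃              
··█·█·██                  ┃              
━━━━━━━━━━━━━━━━━━━━━━━━━━━━━┓           
oban                         ┃           
─────────────────────────────┨           
██████                       ┃           
 @   █                       ┃           
     █                       ┃           
 █   █                       ┃           


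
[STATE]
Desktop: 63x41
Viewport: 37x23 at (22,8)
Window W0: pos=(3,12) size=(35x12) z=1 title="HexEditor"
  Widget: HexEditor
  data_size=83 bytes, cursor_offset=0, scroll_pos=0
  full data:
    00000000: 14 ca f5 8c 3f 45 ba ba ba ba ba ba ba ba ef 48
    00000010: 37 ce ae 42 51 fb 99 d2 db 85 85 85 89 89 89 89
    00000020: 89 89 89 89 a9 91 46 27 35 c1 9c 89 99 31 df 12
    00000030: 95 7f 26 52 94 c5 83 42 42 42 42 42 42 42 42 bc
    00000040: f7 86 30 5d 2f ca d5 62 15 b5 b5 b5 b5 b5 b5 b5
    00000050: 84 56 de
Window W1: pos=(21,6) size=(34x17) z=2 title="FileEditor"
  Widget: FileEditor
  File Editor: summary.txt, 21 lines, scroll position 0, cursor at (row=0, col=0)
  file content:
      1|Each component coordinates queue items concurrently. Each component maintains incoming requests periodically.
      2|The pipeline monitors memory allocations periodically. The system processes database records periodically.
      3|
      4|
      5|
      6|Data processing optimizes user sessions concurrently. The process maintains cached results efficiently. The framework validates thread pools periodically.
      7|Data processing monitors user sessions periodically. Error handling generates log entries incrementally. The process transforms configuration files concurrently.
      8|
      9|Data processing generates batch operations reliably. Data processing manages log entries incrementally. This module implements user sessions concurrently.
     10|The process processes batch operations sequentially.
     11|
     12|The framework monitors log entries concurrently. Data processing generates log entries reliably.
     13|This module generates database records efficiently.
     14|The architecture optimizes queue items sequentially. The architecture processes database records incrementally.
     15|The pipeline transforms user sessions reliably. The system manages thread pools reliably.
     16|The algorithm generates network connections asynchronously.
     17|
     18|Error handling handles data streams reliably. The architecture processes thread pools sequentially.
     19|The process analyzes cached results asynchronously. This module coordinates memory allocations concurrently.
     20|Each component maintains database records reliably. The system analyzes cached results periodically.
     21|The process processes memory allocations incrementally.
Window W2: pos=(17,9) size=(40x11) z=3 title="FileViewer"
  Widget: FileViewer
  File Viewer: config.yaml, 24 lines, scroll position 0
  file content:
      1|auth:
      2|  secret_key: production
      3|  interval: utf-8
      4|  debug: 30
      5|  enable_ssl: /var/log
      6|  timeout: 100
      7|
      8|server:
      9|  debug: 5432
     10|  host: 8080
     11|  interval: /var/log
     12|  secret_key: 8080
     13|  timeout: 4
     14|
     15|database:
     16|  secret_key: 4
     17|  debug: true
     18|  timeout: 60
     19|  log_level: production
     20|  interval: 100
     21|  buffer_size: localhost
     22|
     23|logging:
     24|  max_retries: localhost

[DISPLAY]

────────────────────────────────┨    
━━━━━━━━━━━━━━━━━━━━━━━━━━━━━━━━━━┓  
eViewer                           ┃  
──────────────────────────────────┨  
:                                ▲┃  
cret_key: production             █┃  
terval: utf-8                    ░┃  
bug: 30                          ░┃  
able_ssl: /var/log               ░┃  
meout: 100                       ░┃  
                                 ▼┃  
━━━━━━━━━━━━━━━━━━━━━━━━━━━━━━━━━━┛  
The framework monitors log entr░┃    
This module generates database ▼┃    
━━━━━━━━━━━━━━━━━━━━━━━━━━━━━━━━┛    
━━━━━━━━━━━━━━━┛                     
                                     
                                     
                                     
                                     
                                     
                                     
                                     


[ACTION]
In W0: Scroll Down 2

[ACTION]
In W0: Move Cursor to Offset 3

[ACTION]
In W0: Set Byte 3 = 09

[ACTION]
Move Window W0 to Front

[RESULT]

────────────────────────────────┨    
━━━━━━━━━━━━━━━━━━━━━━━━━━━━━━━━━━┓  
eViewer                           ┃  
──────────────────────────────────┨  
━━━━━━━━━━━━━━━┓                 ▲┃  
               ┃tion             █┃  
───────────────┨                 ░┃  
 89 a9 91 46 27┃                 ░┃  
 52 94 c5 83 42┃og               ░┃  
 5d 2f ca d5 62┃                 ░┃  
               ┃                 ▼┃  
               ┃━━━━━━━━━━━━━━━━━━┛  
               ┃nitors log entr░┃    
               ┃rates database ▼┃    
               ┃━━━━━━━━━━━━━━━━┛    
━━━━━━━━━━━━━━━┛                     
                                     
                                     
                                     
                                     
                                     
                                     
                                     


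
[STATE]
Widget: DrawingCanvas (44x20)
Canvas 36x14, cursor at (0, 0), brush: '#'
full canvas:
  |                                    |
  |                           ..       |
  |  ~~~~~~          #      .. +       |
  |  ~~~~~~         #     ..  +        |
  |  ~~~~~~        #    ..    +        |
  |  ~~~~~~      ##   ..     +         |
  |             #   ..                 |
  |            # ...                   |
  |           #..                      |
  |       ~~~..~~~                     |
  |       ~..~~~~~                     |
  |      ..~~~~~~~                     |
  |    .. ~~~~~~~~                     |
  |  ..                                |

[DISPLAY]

+                                           
                           ..               
  ~~~~~~          #      .. +               
  ~~~~~~         #     ..  +                
  ~~~~~~        #    ..    +                
  ~~~~~~      ##   ..     +                 
             #   ..                         
            # ...                           
           #..                              
       ~~~..~~~                             
       ~..~~~~~                             
      ..~~~~~~~                             
    .. ~~~~~~~~                             
  ..                                        
                                            
                                            
                                            
                                            
                                            
                                            


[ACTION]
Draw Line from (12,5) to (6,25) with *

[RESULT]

+                                           
                           ..               
  ~~~~~~          #      .. +               
  ~~~~~~         #     ..  +                
  ~~~~~~        #    ..    +                
  ~~~~~~      ##   ..     +                 
             #   ..     **                  
            # ...    ***                    
           #..   ****                       
       ~~~..~~***                           
       ~..~***~                             
      .****~~~~                             
    .**~~~~~~~~                             
  ..                                        
                                            
                                            
                                            
                                            
                                            
                                            


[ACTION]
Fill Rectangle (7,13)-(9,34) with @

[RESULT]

+                                           
                           ..               
  ~~~~~~          #      .. +               
  ~~~~~~         #     ..  +                
  ~~~~~~        #    ..    +                
  ~~~~~~      ##   ..     +                 
             #   ..     **                  
            #@@@@@@@@@@@@@@@@@@@@@@         
           #.@@@@@@@@@@@@@@@@@@@@@@         
       ~~~..~@@@@@@@@@@@@@@@@@@@@@@         
       ~..~***~                             
      .****~~~~                             
    .**~~~~~~~~                             
  ..                                        
                                            
                                            
                                            
                                            
                                            
                                            


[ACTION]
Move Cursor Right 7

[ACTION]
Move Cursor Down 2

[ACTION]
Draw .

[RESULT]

                                            
                           ..               
  ~~~~~.          #      .. +               
  ~~~~~~         #     ..  +                
  ~~~~~~        #    ..    +                
  ~~~~~~      ##   ..     +                 
             #   ..     **                  
            #@@@@@@@@@@@@@@@@@@@@@@         
           #.@@@@@@@@@@@@@@@@@@@@@@         
       ~~~..~@@@@@@@@@@@@@@@@@@@@@@         
       ~..~***~                             
      .****~~~~                             
    .**~~~~~~~~                             
  ..                                        
                                            
                                            
                                            
                                            
                                            
                                            


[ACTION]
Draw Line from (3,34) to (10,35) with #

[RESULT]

                                            
                           ..               
  ~~~~~.          #      .. +               
  ~~~~~~         #     ..  +      #         
  ~~~~~~        #    ..    +      #         
  ~~~~~~      ##   ..     +       #         
             #   ..     **        #         
            #@@@@@@@@@@@@@@@@@@@@@@#        
           #.@@@@@@@@@@@@@@@@@@@@@@#        
       ~~~..~@@@@@@@@@@@@@@@@@@@@@@#        
       ~..~***~                    #        
      .****~~~~                             
    .**~~~~~~~~                             
  ..                                        
                                            
                                            
                                            
                                            
                                            
                                            
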